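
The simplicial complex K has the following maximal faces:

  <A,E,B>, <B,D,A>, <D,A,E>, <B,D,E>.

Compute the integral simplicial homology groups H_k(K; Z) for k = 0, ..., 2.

H_0 = Z,  H_1 = 0,  H_2 = Z.

Take the total order A < B < D < E on the vertex set. Then K (dimension 2) consists of the simplices:

  0-simplices (4): A, B, D, E
  1-simplices (6): AB, AD, AE, BD, BE, DE
  2-simplices (4): ABD, ABE, ADE, BDE

Hence C_0 ≅ Z^4, C_1 ≅ Z^6, C_2 ≅ Z^4.

Boundary ∂_1: C_1 → C_0 maps an edge to its endpoints' difference, ∂[p,q] = q − p. For instance
  ∂DE = E − D.
The 4×6 boundary matrix has rank 3 and Smith normal form diag(1,1,1).

∂_2: C_2 → C_1 acts by ∂[p,q,r] = [q,r] − [p,r] + [p,q]. For instance
  ∂BDE = DE − BE + BD,
  ∂ABE = BE − AE + AB.
As a 6×4 matrix over Z this has rank 3, with invariant factors (1,1,1).

From H_k ≅ ker(∂_k) / im(∂_{k+1}) we obtain:

  H_0: rank C_0 − rank ∂_1 = 4 − 3 = 1, and the invariant factors of ∂_1 are all 1, so H_0 ≅ Z.
  H_1: rank ker ∂_1 − rank ∂_2 = (6 − 3) − 3 = 0, and the invariant factors of ∂_2 are all 1, so H_1 ≅ 0.
  H_2: rank ker ∂_2 − rank ∂_3 = (4 − 3) − 0 = 1, and there is no ∂_3, so H_2 ≅ Z.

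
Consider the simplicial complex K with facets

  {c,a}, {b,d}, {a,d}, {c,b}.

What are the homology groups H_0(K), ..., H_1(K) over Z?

Fix the vertex order a < b < c < d and write every simplex with vertices in increasing order. Then dim K = 1 and the simplices of K are:

  0-simplices (4): a, b, c, d
  1-simplices (4): ac, ad, bc, bd

so the chain groups are C_0 ≅ Z^4, C_1 ≅ Z^4.

∂_1: C_1 → C_0 maps an edge to its endpoints' difference, ∂[p,q] = q − p. For instance
  ∂bc = c − b.
As a 4×4 matrix over Z this has rank 3, with invariant factors (1,1,1).

Reading off H_k = ker ∂_k / im ∂_{k+1}:

  H_0: rank C_0 − rank ∂_1 = 4 − 3 = 1, and the invariant factors of ∂_1 are all 1, so H_0 ≅ Z.
  H_1: rank ker ∂_1 − rank ∂_2 = (4 − 3) − 0 = 1, and there is no ∂_2, so H_1 ≅ Z.

(K is a triangulation of the circle S^1.)

H_0 ≅ Z,  H_1 ≅ Z.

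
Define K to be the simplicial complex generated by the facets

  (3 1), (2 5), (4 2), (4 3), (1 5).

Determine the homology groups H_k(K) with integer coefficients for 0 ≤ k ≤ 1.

We work with the vertex ordering 1 < 2 < 3 < 4 < 5. The simplices of K, each written with vertices in increasing order, are:

  0-simplices (5): [1], [2], [3], [4], [5]
  1-simplices (5): [1,3], [1,5], [2,4], [2,5], [3,4]

giving chain groups C_0 ≅ Z^5, C_1 ≅ Z^5.

The boundary map ∂_1: C_1 → C_0 maps an edge to its endpoints' difference, ∂[p,q] = q − p.
The 5×5 boundary matrix has rank 4 and Smith normal form diag(1,1,1,1).

Reading off H_k = ker ∂_k / im ∂_{k+1}:

  H_0: rank C_0 − rank ∂_1 = 5 − 4 = 1, and the invariant factors of ∂_1 are all 1, so H_0 = Z.
  H_1: rank ker ∂_1 − rank ∂_2 = (5 − 4) − 0 = 1, and there is no ∂_2, so H_1 = Z.

As a check, the Euler characteristic is 5 − 5 = 0, which agrees with 1 − 1 = 0.
(K is a triangulation of the circle S^1.)

H_0 = Z,  H_1 = Z.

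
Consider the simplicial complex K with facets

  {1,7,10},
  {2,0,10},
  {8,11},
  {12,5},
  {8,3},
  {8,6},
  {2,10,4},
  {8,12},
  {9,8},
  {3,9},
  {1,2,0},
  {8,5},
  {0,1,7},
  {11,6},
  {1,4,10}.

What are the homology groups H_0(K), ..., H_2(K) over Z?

Fix the vertex order 0 < 1 < 2 < 3 < 4 < 5 < 6 < 7 < 8 < 9 < 10 < 11 < 12 and write every simplex with vertices in increasing order. Then dim K = 2 and the simplices of K are:

  0-simplices (13): [0], [1], [2], [3], [4], [5], [6], [7], [8], [9], [10], [11], [12]
  1-simplices (21): [0,1], [0,2], [0,7], [0,10], [1,2], [1,4], [1,7], [1,10], [2,4], [2,10], [3,8], [3,9], [4,10], [5,8], [5,12], [6,8], [6,11], [7,10], [8,9], [8,11], [8,12]
  2-simplices (6): [0,1,2], [0,1,7], [0,2,10], [1,4,10], [1,7,10], [2,4,10]

so the chain groups are C_0 ≅ Z^13, C_1 ≅ Z^21, C_2 ≅ Z^6.

Boundary ∂_1: C_1 → C_0 sends each edge [p,q] (with p < q) to q − p.
As a 13×21 matrix over Z this has rank 11, with invariant factors (1,1,1,1,1,1,1,1,1,1,1).

The boundary map ∂_2: C_2 → C_1 acts by ∂[p,q,r] = [q,r] − [p,r] + [p,q]. For instance
  ∂[0,2,10] = [2,10] − [0,10] + [0,2],
  ∂[1,7,10] = [7,10] − [1,10] + [1,7].
The resulting 21×6 matrix has rank 6, and its Smith normal form has invariant factors (1,1,1,1,1,1).

From H_k ≅ ker(∂_k) / im(∂_{k+1}) we obtain:

  H_0: rank C_0 − rank ∂_1 = 13 − 11 = 2, and the invariant factors of ∂_1 are all 1, so H_0 = Z^2.
  H_1: rank ker ∂_1 − rank ∂_2 = (21 − 11) − 6 = 4, and the invariant factors of ∂_2 are all 1, so H_1 = Z^4.
  H_2: rank ker ∂_2 − rank ∂_3 = (6 − 6) − 0 = 0, and there is no ∂_3, so H_2 = 0.

As a check, the Euler characteristic is 13 − 21 + 6 = -2, which agrees with 2 − 4 + 0 = -2.

H_0 ≅ Z^2,  H_1 ≅ Z^4,  H_2 = 0.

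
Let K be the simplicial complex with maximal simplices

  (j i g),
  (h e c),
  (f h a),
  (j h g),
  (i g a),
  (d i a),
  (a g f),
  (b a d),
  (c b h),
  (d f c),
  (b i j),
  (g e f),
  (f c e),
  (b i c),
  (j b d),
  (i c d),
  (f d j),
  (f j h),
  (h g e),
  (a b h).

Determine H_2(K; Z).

Fix the vertex order a < b < c < d < e < f < g < h < i < j and write every simplex with vertices in increasing order. Then dim K = 2 and the simplices of K are:

  0-simplices (10): a, b, c, d, e, f, g, h, i, j
  1-simplices (30): ab, ad, af, ag, ah, ai, bc, bd, bh, bi, bj, cd, ce, cf, ch, ci, df, di, dj, ef, eg, eh, fg, fh, fj, gh, gi, gj, hj, ij
  2-simplices (20): abd, abh, adi, afg, afh, agi, bch, bci, bdj, bij, cdf, cdi, cef, ceh, dfj, efg, egh, fhj, ghj, gij

giving chain groups C_0 ≅ Z^10, C_1 ≅ Z^30, C_2 ≅ Z^20.

∂_1: C_1 → C_0 maps an edge to its endpoints' difference, ∂[p,q] = q − p.
The 10×30 boundary matrix has rank 9 and Smith normal form diag(1,1,1,1,1,1,1,1,1).

Boundary ∂_2: C_2 → C_1 acts by ∂[p,q,r] = [q,r] − [p,r] + [p,q]. For instance
  ∂ghj = hj − gj + gh,
  ∂fhj = hj − fj + fh.
The 30×20 boundary matrix has rank 20 and Smith normal form diag(1,1,1,1,1,1,1,1,1,1,1,1,1,1,1,1,1,1,1,2).

Reading off H_k = ker ∂_k / im ∂_{k+1}:

  H_2: rank ker ∂_2 − rank ∂_3 = (20 − 20) − 0 = 0, and there is no ∂_3, so H_2 ≅ 0.

H_2 ≅ 0.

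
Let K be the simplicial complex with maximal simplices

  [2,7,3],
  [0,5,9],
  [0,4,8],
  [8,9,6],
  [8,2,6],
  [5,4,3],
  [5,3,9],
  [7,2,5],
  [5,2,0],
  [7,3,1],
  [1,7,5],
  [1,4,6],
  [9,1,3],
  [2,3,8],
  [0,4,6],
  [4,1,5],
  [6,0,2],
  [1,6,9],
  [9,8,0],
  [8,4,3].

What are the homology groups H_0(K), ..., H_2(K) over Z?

H_0 ≅ Z,  H_1 ≅ Z × Z/2,  H_2 = 0.

Fix the vertex order 0 < 1 < 2 < 3 < 4 < 5 < 6 < 7 < 8 < 9 and write every simplex with vertices in increasing order. Then dim K = 2 and the simplices of K are:

  0-simplices (10): [0], [1], [2], [3], [4], [5], [6], [7], [8], [9]
  1-simplices (30): (30 of them)
  2-simplices (20): (20 of them)

Hence C_0 ≅ Z^10, C_1 ≅ Z^30, C_2 ≅ Z^20.

∂_1: C_1 → C_0 sends each edge [p,q] (with p < q) to q − p.
The resulting 10×30 matrix has rank 9, and its Smith normal form has invariant factors (1,1,1,1,1,1,1,1,1).

∂_2: C_2 → C_1 sends each 2-simplex [p,q,r] to [q,r] − [p,r] + [p,q]. For instance
  ∂[1,5,7] = [5,7] − [1,7] + [1,5],
  ∂[0,4,8] = [4,8] − [0,8] + [0,4].
The 30×20 boundary matrix has rank 20 and Smith normal form diag(1,1,1,1,1,1,1,1,1,1,1,1,1,1,1,1,1,1,1,2).

Computing H_k = (kernel of ∂_k) / (image of ∂_{k+1}):

  H_0: rank C_0 − rank ∂_1 = 10 − 9 = 1, and the invariant factors of ∂_1 are all 1, so H_0 ≅ Z.
  H_1: rank ker ∂_1 − rank ∂_2 = (30 − 9) − 20 = 1, and ∂_2 has invariant factor 2 > 1, so H_1 ≅ Z × Z/2.
  H_2: rank ker ∂_2 − rank ∂_3 = (20 − 20) − 0 = 0, and there is no ∂_3, so H_2 ≅ 0.

As a check, the Euler characteristic is 10 − 30 + 20 = 0, which agrees with 1 − 1 + 0 = 0.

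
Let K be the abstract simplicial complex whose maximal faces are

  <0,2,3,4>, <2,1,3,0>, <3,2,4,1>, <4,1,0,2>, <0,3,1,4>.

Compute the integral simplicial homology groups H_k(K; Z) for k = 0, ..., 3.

H_0 ≅ Z,  H_1 = 0,  H_2 = 0,  H_3 ≅ Z.

Take the total order 0 < 1 < 2 < 3 < 4 on the vertex set. Then K (dimension 3) consists of the simplices:

  0-simplices (5): [0], [1], [2], [3], [4]
  1-simplices (10): [0,1], [0,2], [0,3], [0,4], [1,2], [1,3], [1,4], [2,3], [2,4], [3,4]
  2-simplices (10): [0,1,2], [0,1,3], [0,1,4], [0,2,3], [0,2,4], [0,3,4], [1,2,3], [1,2,4], [1,3,4], [2,3,4]
  3-simplices (5): [0,1,2,3], [0,1,2,4], [0,1,3,4], [0,2,3,4], [1,2,3,4]

Hence C_0 ≅ Z^5, C_1 ≅ Z^10, C_2 ≅ Z^10, C_3 ≅ Z^5.

Boundary ∂_1: C_1 → C_0 sends each edge [p,q] (with p < q) to q − p.
The resulting 5×10 matrix has rank 4, and its Smith normal form has invariant factors (1,1,1,1).

∂_2: C_2 → C_1 sends each 2-simplex [p,q,r] to [q,r] − [p,r] + [p,q]. For instance
  ∂[0,1,3] = [1,3] − [0,3] + [0,1],
  ∂[1,2,3] = [2,3] − [1,3] + [1,2].
This gives a 10×10 integer matrix of rank 6; reducing to Smith normal form yields diagonal entries (1,1,1,1,1,1).

∂_3: C_3 → C_2 sends each 3-simplex σ to the alternating sum Σ_i (−1)^i (σ with its i-th vertex removed). For instance
  ∂[0,1,2,4] = [1,2,4] − [0,2,4] + [0,1,4] − [0,1,2],
  ∂[0,2,3,4] = [2,3,4] − [0,3,4] + [0,2,4] − [0,2,3].
This gives a 10×5 integer matrix of rank 4; reducing to Smith normal form yields diagonal entries (1,1,1,1).

Computing H_k = (kernel of ∂_k) / (image of ∂_{k+1}):

  H_0: rank C_0 − rank ∂_1 = 5 − 4 = 1, and the invariant factors of ∂_1 are all 1, so H_0 = Z.
  H_1: rank ker ∂_1 − rank ∂_2 = (10 − 4) − 6 = 0, and the invariant factors of ∂_2 are all 1, so H_1 = 0.
  H_2: rank ker ∂_2 − rank ∂_3 = (10 − 6) − 4 = 0, and the invariant factors of ∂_3 are all 1, so H_2 = 0.
  H_3: rank ker ∂_3 − rank ∂_4 = (5 − 4) − 0 = 1, and there is no ∂_4, so H_3 = Z.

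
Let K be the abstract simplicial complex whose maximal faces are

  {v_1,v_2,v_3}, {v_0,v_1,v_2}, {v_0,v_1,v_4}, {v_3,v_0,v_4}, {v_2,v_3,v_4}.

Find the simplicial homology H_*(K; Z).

We work with the vertex ordering v_0 < v_1 < v_2 < v_3 < v_4. The simplices of K, each written with vertices in increasing order, are:

  0-simplices (5): [v_0], [v_1], [v_2], [v_3], [v_4]
  1-simplices (10): [v_0,v_1], [v_0,v_2], [v_0,v_3], [v_0,v_4], [v_1,v_2], [v_1,v_3], [v_1,v_4], [v_2,v_3], [v_2,v_4], [v_3,v_4]
  2-simplices (5): [v_0,v_1,v_2], [v_0,v_1,v_4], [v_0,v_3,v_4], [v_1,v_2,v_3], [v_2,v_3,v_4]

so the chain groups are C_0 ≅ Z^5, C_1 ≅ Z^10, C_2 ≅ Z^5.

The boundary map ∂_1: C_1 → C_0 maps an edge to its endpoints' difference, ∂[p,q] = q − p. For instance
  ∂[v_3,v_4] = [v_4] − [v_3].
This gives a 5×10 integer matrix of rank 4; reducing to Smith normal form yields diagonal entries (1,1,1,1).

∂_2: C_2 → C_1 maps a triangle to the signed sum of its edges. For instance
  ∂[v_0,v_1,v_4] = [v_1,v_4] − [v_0,v_4] + [v_0,v_1],
  ∂[v_0,v_1,v_2] = [v_1,v_2] − [v_0,v_2] + [v_0,v_1].
The resulting 10×5 matrix has rank 5, and its Smith normal form has invariant factors (1,1,1,1,1).

Now H_k = ker ∂_k / im ∂_{k+1}, so:

  H_0: rank C_0 − rank ∂_1 = 5 − 4 = 1, and the invariant factors of ∂_1 are all 1, so H_0 = Z.
  H_1: rank ker ∂_1 − rank ∂_2 = (10 − 4) − 5 = 1, and the invariant factors of ∂_2 are all 1, so H_1 = Z.
  H_2: rank ker ∂_2 − rank ∂_3 = (5 − 5) − 0 = 0, and there is no ∂_3, so H_2 = 0.

As a check, the Euler characteristic is 5 − 10 + 5 = 0, which agrees with 1 − 1 + 0 = 0.
(K is a triangulation of the Möbius band.)

H_0 = Z,  H_1 = Z,  H_2 = 0.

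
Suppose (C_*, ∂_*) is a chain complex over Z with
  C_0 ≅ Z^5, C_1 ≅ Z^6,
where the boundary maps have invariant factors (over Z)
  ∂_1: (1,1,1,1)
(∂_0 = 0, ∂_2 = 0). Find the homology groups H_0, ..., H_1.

H_0: b_0 = 5 − 0 − 4 = 1; torsion from ∂_1 factors > 1: none. So H_0 = Z.
H_1: b_1 = 6 − 4 − 0 = 2; torsion from ∂_2 factors > 1: none. So H_1 = Z^2.

H_0 = Z,  H_1 = Z^2.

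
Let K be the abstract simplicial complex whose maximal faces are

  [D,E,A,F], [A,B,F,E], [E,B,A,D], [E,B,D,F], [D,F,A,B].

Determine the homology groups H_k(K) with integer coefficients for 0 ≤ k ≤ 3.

H_0 ≅ Z,  H_1 = 0,  H_2 = 0,  H_3 ≅ Z.

Fix the vertex order A < B < D < E < F and write every simplex with vertices in increasing order. Then dim K = 3 and the simplices of K are:

  0-simplices (5): A, B, D, E, F
  1-simplices (10): AB, AD, AE, AF, BD, BE, BF, DE, DF, EF
  2-simplices (10): ABD, ABE, ABF, ADE, ADF, AEF, BDE, BDF, BEF, DEF
  3-simplices (5): ABDE, ABDF, ABEF, ADEF, BDEF

giving chain groups C_0 ≅ Z^5, C_1 ≅ Z^10, C_2 ≅ Z^10, C_3 ≅ Z^5.

Boundary ∂_1: C_1 → C_0 sends each edge [p,q] (with p < q) to q − p. For instance
  ∂AD = D − A.
As a 5×10 matrix over Z this has rank 4, with invariant factors (1,1,1,1).

Boundary ∂_2: C_2 → C_1 acts by ∂[p,q,r] = [q,r] − [p,r] + [p,q]. For instance
  ∂BEF = EF − BF + BE,
  ∂ABD = BD − AD + AB.
This gives a 10×10 integer matrix of rank 6; reducing to Smith normal form yields diagonal entries (1,1,1,1,1,1).

Boundary ∂_3: C_3 → C_2 sends each 3-simplex σ to the alternating sum Σ_i (−1)^i (σ with its i-th vertex removed). For instance
  ∂BDEF = DEF − BEF + BDF − BDE,
  ∂ADEF = DEF − AEF + ADF − ADE.
The 10×5 boundary matrix has rank 4 and Smith normal form diag(1,1,1,1).

From H_k ≅ ker(∂_k) / im(∂_{k+1}) we obtain:

  H_0: rank C_0 − rank ∂_1 = 5 − 4 = 1, and the invariant factors of ∂_1 are all 1, so H_0 = Z.
  H_1: rank ker ∂_1 − rank ∂_2 = (10 − 4) − 6 = 0, and the invariant factors of ∂_2 are all 1, so H_1 = 0.
  H_2: rank ker ∂_2 − rank ∂_3 = (10 − 6) − 4 = 0, and the invariant factors of ∂_3 are all 1, so H_2 = 0.
  H_3: rank ker ∂_3 − rank ∂_4 = (5 − 4) − 0 = 1, and there is no ∂_4, so H_3 = Z.

As a check, the Euler characteristic is 5 − 10 + 10 − 5 = 0, which agrees with 1 − 0 + 0 − 1 = 0.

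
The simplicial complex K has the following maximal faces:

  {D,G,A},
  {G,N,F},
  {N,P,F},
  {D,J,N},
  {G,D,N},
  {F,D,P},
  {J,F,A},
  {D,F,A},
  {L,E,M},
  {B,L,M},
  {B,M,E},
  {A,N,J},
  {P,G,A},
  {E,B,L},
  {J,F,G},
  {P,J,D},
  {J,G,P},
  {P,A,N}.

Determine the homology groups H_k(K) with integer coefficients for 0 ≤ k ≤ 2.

H_0 ≅ Z^2,  H_1 ≅ Z^2,  H_2 ≅ Z^2.

We work with the vertex ordering A < B < D < E < F < G < J < L < M < N < P. The simplices of K, each written with vertices in increasing order, are:

  0-simplices (11): A, B, D, E, F, G, J, L, M, N, P
  1-simplices (27): AD, AF, AG, AJ, AN, AP, BE, BL, BM, DF, DG, DJ, DN, DP, EL, EM, FG, FJ, FN, FP, GJ, GN, GP, JN, JP, LM, NP
  2-simplices (18): ADF, ADG, AFJ, AGP, AJN, ANP, BEL, BEM, BLM, DFP, DGN, DJN, DJP, ELM, FGJ, FGN, FNP, GJP

so the chain groups are C_0 ≅ Z^11, C_1 ≅ Z^27, C_2 ≅ Z^18.

The boundary map ∂_1: C_1 → C_0 sends each edge [p,q] (with p < q) to q − p.
The resulting 11×27 matrix has rank 9, and its Smith normal form has invariant factors (1,1,1,1,1,1,1,1,1).

∂_2: C_2 → C_1 maps a triangle to the signed sum of its edges. For instance
  ∂BEL = EL − BL + BE,
  ∂DJP = JP − DP + DJ.
The resulting 27×18 matrix has rank 16, and its Smith normal form has invariant factors (1,1,1,1,1,1,1,1,1,1,1,1,1,1,1,1).

Reading off H_k = ker ∂_k / im ∂_{k+1}:

  H_0: rank C_0 − rank ∂_1 = 11 − 9 = 2, and the invariant factors of ∂_1 are all 1, so H_0 ≅ Z^2.
  H_1: rank ker ∂_1 − rank ∂_2 = (27 − 9) − 16 = 2, and the invariant factors of ∂_2 are all 1, so H_1 ≅ Z^2.
  H_2: rank ker ∂_2 − rank ∂_3 = (18 − 16) − 0 = 2, and there is no ∂_3, so H_2 ≅ Z^2.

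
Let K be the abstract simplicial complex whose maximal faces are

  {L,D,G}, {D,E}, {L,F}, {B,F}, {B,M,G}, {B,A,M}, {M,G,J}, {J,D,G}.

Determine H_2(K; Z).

We work with the vertex ordering A < B < D < E < F < G < J < L < M. The simplices of K, each written with vertices in increasing order, are:

  0-simplices (9): A, B, D, E, F, G, J, L, M
  1-simplices (14): AB, AM, BF, BG, BM, DE, DG, DJ, DL, FL, GJ, GL, GM, JM
  2-simplices (5): ABM, BGM, DGJ, DGL, GJM

Hence C_0 ≅ Z^9, C_1 ≅ Z^14, C_2 ≅ Z^5.

The boundary map ∂_1: C_1 → C_0 maps an edge to its endpoints' difference, ∂[p,q] = q − p. For instance
  ∂BG = G − B.
The resulting 9×14 matrix has rank 8, and its Smith normal form has invariant factors (1,1,1,1,1,1,1,1).

The boundary map ∂_2: C_2 → C_1 sends each 2-simplex [p,q,r] to [q,r] − [p,r] + [p,q]. For instance
  ∂DGJ = GJ − DJ + DG,
  ∂GJM = JM − GM + GJ.
This gives a 14×5 integer matrix of rank 5; reducing to Smith normal form yields diagonal entries (1,1,1,1,1).

From H_k ≅ ker(∂_k) / im(∂_{k+1}) we obtain:

  H_2: rank ker ∂_2 − rank ∂_3 = (5 − 5) − 0 = 0, and there is no ∂_3, so H_2 = 0.

H_2 ≅ 0.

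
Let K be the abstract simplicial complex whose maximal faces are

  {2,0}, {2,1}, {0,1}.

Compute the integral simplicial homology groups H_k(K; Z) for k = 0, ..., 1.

H_0 ≅ Z,  H_1 ≅ Z.

Fix the vertex order 0 < 1 < 2 and write every simplex with vertices in increasing order. Then dim K = 1 and the simplices of K are:

  0-simplices (3): [0], [1], [2]
  1-simplices (3): [0,1], [0,2], [1,2]

Hence C_0 ≅ Z^3, C_1 ≅ Z^3.

Boundary ∂_1: C_1 → C_0 sends each edge [p,q] (with p < q) to q − p.
The 3×3 boundary matrix has rank 2 and Smith normal form diag(1,1).

Reading off H_k = ker ∂_k / im ∂_{k+1}:

  H_0: rank C_0 − rank ∂_1 = 3 − 2 = 1, and the invariant factors of ∂_1 are all 1, so H_0 = Z.
  H_1: rank ker ∂_1 − rank ∂_2 = (3 − 2) − 0 = 1, and there is no ∂_2, so H_1 = Z.

As a check, the Euler characteristic is 3 − 3 = 0, which agrees with 1 − 1 = 0.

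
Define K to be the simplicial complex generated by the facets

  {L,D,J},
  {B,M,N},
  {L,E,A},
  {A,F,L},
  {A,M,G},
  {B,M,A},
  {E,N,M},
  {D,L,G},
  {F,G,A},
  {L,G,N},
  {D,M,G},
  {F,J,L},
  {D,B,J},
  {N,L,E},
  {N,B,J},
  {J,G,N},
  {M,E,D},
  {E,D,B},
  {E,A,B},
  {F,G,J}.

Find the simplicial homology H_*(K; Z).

Order the vertices as A < B < D < E < F < G < J < L < M < N. Listing each simplex with vertices in this order, K has dimension 2 with simplices:

  0-simplices (10): A, B, D, E, F, G, J, L, M, N
  1-simplices (30): AB, AE, AF, AG, AL, AM, BD, BE, BJ, BM, BN, DE, DG, DJ, DL, DM, EL, EM, EN, FG, FJ, FL, GJ, GL, GM, GN, JL, JN, LN, MN
  2-simplices (20): ABE, ABM, AEL, AFG, AFL, AGM, BDE, BDJ, BJN, BMN, DEM, DGL, DGM, DJL, ELN, EMN, FGJ, FJL, GJN, GLN

so the chain groups are C_0 ≅ Z^10, C_1 ≅ Z^30, C_2 ≅ Z^20.

∂_1: C_1 → C_0 sends each edge [p,q] (with p < q) to q − p.
As a 10×30 matrix over Z this has rank 9, with invariant factors (1,1,1,1,1,1,1,1,1).

∂_2: C_2 → C_1 maps a triangle to the signed sum of its edges. For instance
  ∂DGL = GL − DL + DG,
  ∂FGJ = GJ − FJ + FG.
This gives a 30×20 integer matrix of rank 20; reducing to Smith normal form yields diagonal entries (1,1,1,1,1,1,1,1,1,1,1,1,1,1,1,1,1,1,1,2).

Computing H_k = (kernel of ∂_k) / (image of ∂_{k+1}):

  H_0: rank C_0 − rank ∂_1 = 10 − 9 = 1, and the invariant factors of ∂_1 are all 1, so H_0 ≅ Z.
  H_1: rank ker ∂_1 − rank ∂_2 = (30 − 9) − 20 = 1, and ∂_2 has invariant factor 2 > 1, so H_1 ≅ Z × Z/2.
  H_2: rank ker ∂_2 − rank ∂_3 = (20 − 20) − 0 = 0, and there is no ∂_3, so H_2 ≅ 0.

H_0 = Z,  H_1 = Z × Z/2,  H_2 = 0.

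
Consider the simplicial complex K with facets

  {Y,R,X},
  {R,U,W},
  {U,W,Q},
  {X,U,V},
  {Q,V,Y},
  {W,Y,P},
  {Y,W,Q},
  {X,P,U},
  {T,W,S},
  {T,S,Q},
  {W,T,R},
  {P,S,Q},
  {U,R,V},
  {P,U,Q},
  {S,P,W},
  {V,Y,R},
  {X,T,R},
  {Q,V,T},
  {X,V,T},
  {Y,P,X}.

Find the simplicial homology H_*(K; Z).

Take the total order P < Q < R < S < T < U < V < W < X < Y on the vertex set. Then K (dimension 2) consists of the simplices:

  0-simplices (10): P, Q, R, S, T, U, V, W, X, Y
  1-simplices (30): PQ, PS, PU, PW, PX, PY, QS, QT, QU, QV, QW, QY, RT, RU, RV, RW, RX, RY, ST, SW, TV, TW, TX, UV, UW, UX, VX, VY, WY, XY
  2-simplices (20): PQS, PQU, PSW, PUX, PWY, PXY, QST, QTV, QUW, QVY, QWY, RTW, RTX, RUV, RUW, RVY, RXY, STW, TVX, UVX

so the chain groups are C_0 ≅ Z^10, C_1 ≅ Z^30, C_2 ≅ Z^20.

∂_1: C_1 → C_0 is given by ∂[p,q] = [q] − [p].
This gives a 10×30 integer matrix of rank 9; reducing to Smith normal form yields diagonal entries (1,1,1,1,1,1,1,1,1).

∂_2: C_2 → C_1 acts by ∂[p,q,r] = [q,r] − [p,r] + [p,q]. For instance
  ∂STW = TW − SW + ST,
  ∂RUW = UW − RW + RU.
This gives a 30×20 integer matrix of rank 20; reducing to Smith normal form yields diagonal entries (1,1,1,1,1,1,1,1,1,1,1,1,1,1,1,1,1,1,1,2).

Now H_k = ker ∂_k / im ∂_{k+1}, so:

  H_0: rank C_0 − rank ∂_1 = 10 − 9 = 1, and the invariant factors of ∂_1 are all 1, so H_0 = Z.
  H_1: rank ker ∂_1 − rank ∂_2 = (30 − 9) − 20 = 1, and ∂_2 has invariant factor 2 > 1, so H_1 = Z ⊕ Z/2.
  H_2: rank ker ∂_2 − rank ∂_3 = (20 − 20) − 0 = 0, and there is no ∂_3, so H_2 = 0.

H_0 = Z,  H_1 = Z ⊕ Z/2,  H_2 = 0.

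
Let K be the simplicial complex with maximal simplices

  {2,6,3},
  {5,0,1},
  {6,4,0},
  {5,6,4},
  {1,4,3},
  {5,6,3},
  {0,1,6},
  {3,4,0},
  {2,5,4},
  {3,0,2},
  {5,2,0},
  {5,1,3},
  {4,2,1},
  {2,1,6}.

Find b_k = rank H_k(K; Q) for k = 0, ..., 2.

We work with the vertex ordering 0 < 1 < 2 < 3 < 4 < 5 < 6. The simplices of K, each written with vertices in increasing order, are:

  0-simplices (7): [0], [1], [2], [3], [4], [5], [6]
  1-simplices (21): [0,1], [0,2], [0,3], [0,4], [0,5], [0,6], [1,2], [1,3], [1,4], [1,5], [1,6], [2,3], [2,4], [2,5], [2,6], [3,4], [3,5], [3,6], [4,5], [4,6], [5,6]
  2-simplices (14): [0,1,5], [0,1,6], [0,2,3], [0,2,5], [0,3,4], [0,4,6], [1,2,4], [1,2,6], [1,3,4], [1,3,5], [2,3,6], [2,4,5], [3,5,6], [4,5,6]

so the chain groups are C_0 ≅ Z^7, C_1 ≅ Z^21, C_2 ≅ Z^14.

∂_1: C_1 → C_0 is given by ∂[p,q] = [q] − [p]. For instance
  ∂[0,1] = [1] − [0].
The resulting 7×21 matrix has rank 6, and its Smith normal form has invariant factors (1,1,1,1,1,1).

The boundary map ∂_2: C_2 → C_1 acts by ∂[p,q,r] = [q,r] − [p,r] + [p,q]. For instance
  ∂[1,3,4] = [3,4] − [1,4] + [1,3],
  ∂[0,4,6] = [4,6] − [0,6] + [0,4].
The 21×14 boundary matrix has rank 13 and Smith normal form diag(1,1,1,1,1,1,1,1,1,1,1,1,1).

From H_k ≅ ker(∂_k) / im(∂_{k+1}) we obtain:

  H_0: rank C_0 − rank ∂_1 = 7 − 6 = 1, and the invariant factors of ∂_1 are all 1, so H_0 = Z.
  H_1: rank ker ∂_1 − rank ∂_2 = (21 − 6) − 13 = 2, and the invariant factors of ∂_2 are all 1, so H_1 = Z^2.
  H_2: rank ker ∂_2 − rank ∂_3 = (14 − 13) − 0 = 1, and there is no ∂_3, so H_2 = Z.

(K is a triangulation of the torus T^2.)

Hence the Betti numbers are b_0 = 1, b_1 = 2, b_2 = 1.

b_0 = 1, b_1 = 2, b_2 = 1.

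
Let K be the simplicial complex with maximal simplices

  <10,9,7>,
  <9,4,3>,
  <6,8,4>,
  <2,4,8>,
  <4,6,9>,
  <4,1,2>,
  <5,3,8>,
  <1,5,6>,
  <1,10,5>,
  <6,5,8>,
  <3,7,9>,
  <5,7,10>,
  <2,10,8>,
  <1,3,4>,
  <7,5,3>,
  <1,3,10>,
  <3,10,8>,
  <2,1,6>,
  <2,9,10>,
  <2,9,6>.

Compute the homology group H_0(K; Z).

H_0 = Z.

Fix the vertex order 1 < 2 < 3 < 4 < 5 < 6 < 7 < 8 < 9 < 10 and write every simplex with vertices in increasing order. Then dim K = 2 and the simplices of K are:

  0-simplices (10): [1], [2], [3], [4], [5], [6], [7], [8], [9], [10]
  1-simplices (30): (30 of them)
  2-simplices (20): (20 of them)

so the chain groups are C_0 ≅ Z^10, C_1 ≅ Z^30, C_2 ≅ Z^20.

Boundary ∂_1: C_1 → C_0 maps an edge to its endpoints' difference, ∂[p,q] = q − p. For instance
  ∂[9,10] = [10] − [9].
This gives a 10×30 integer matrix of rank 9; reducing to Smith normal form yields diagonal entries (1,1,1,1,1,1,1,1,1).

∂_2: C_2 → C_1 maps a triangle to the signed sum of its edges. For instance
  ∂[3,7,9] = [7,9] − [3,9] + [3,7],
  ∂[1,2,6] = [2,6] − [1,6] + [1,2].
The 30×20 boundary matrix has rank 20 and Smith normal form diag(1,1,1,1,1,1,1,1,1,1,1,1,1,1,1,1,1,1,1,2).

Reading off H_k = ker ∂_k / im ∂_{k+1}:

  H_0: rank C_0 − rank ∂_1 = 10 − 9 = 1, and the invariant factors of ∂_1 are all 1, so H_0 ≅ Z.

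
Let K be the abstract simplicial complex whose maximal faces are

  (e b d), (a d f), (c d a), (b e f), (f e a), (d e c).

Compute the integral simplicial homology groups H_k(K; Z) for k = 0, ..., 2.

H_0 = Z,  H_1 = Z,  H_2 = 0.

Take the total order a < b < c < d < e < f on the vertex set. Then K (dimension 2) consists of the simplices:

  0-simplices (6): a, b, c, d, e, f
  1-simplices (12): ac, ad, ae, af, bd, be, bf, cd, ce, de, df, ef
  2-simplices (6): acd, adf, aef, bde, bef, cde

giving chain groups C_0 ≅ Z^6, C_1 ≅ Z^12, C_2 ≅ Z^6.

∂_1: C_1 → C_0 sends each edge [p,q] (with p < q) to q − p.
The resulting 6×12 matrix has rank 5, and its Smith normal form has invariant factors (1,1,1,1,1).

The boundary map ∂_2: C_2 → C_1 acts by ∂[p,q,r] = [q,r] − [p,r] + [p,q]. For instance
  ∂bde = de − be + bd,
  ∂aef = ef − af + ae.
This gives a 12×6 integer matrix of rank 6; reducing to Smith normal form yields diagonal entries (1,1,1,1,1,1).

From H_k ≅ ker(∂_k) / im(∂_{k+1}) we obtain:

  H_0: rank C_0 − rank ∂_1 = 6 − 5 = 1, and the invariant factors of ∂_1 are all 1, so H_0 ≅ Z.
  H_1: rank ker ∂_1 − rank ∂_2 = (12 − 5) − 6 = 1, and the invariant factors of ∂_2 are all 1, so H_1 ≅ Z.
  H_2: rank ker ∂_2 − rank ∂_3 = (6 − 6) − 0 = 0, and there is no ∂_3, so H_2 ≅ 0.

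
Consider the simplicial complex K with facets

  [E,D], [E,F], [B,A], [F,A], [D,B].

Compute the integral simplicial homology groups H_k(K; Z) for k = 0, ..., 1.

We work with the vertex ordering A < B < D < E < F. The simplices of K, each written with vertices in increasing order, are:

  0-simplices (5): A, B, D, E, F
  1-simplices (5): AB, AF, BD, DE, EF

Hence C_0 ≅ Z^5, C_1 ≅ Z^5.

The boundary map ∂_1: C_1 → C_0 is given by ∂[p,q] = [q] − [p].
The resulting 5×5 matrix has rank 4, and its Smith normal form has invariant factors (1,1,1,1).

Now H_k = ker ∂_k / im ∂_{k+1}, so:

  H_0: rank C_0 − rank ∂_1 = 5 − 4 = 1, and the invariant factors of ∂_1 are all 1, so H_0 ≅ Z.
  H_1: rank ker ∂_1 − rank ∂_2 = (5 − 4) − 0 = 1, and there is no ∂_2, so H_1 ≅ Z.

(K is a triangulation of the circle S^1.)

H_0 = Z,  H_1 = Z.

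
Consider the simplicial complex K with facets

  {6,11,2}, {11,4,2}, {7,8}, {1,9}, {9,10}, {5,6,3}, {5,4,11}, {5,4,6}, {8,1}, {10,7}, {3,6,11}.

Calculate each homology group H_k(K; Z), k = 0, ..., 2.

H_0 ≅ Z^2,  H_1 ≅ Z^2,  H_2 = 0.

We work with the vertex ordering 1 < 2 < 3 < 4 < 5 < 6 < 7 < 8 < 9 < 10 < 11. The simplices of K, each written with vertices in increasing order, are:

  0-simplices (11): [1], [2], [3], [4], [5], [6], [7], [8], [9], [10], [11]
  1-simplices (17): [1,8], [1,9], [2,4], [2,6], [2,11], [3,5], [3,6], [3,11], [4,5], [4,6], [4,11], [5,6], [5,11], [6,11], [7,8], [7,10], [9,10]
  2-simplices (6): [2,4,11], [2,6,11], [3,5,6], [3,6,11], [4,5,6], [4,5,11]

Hence C_0 ≅ Z^11, C_1 ≅ Z^17, C_2 ≅ Z^6.

Boundary ∂_1: C_1 → C_0 maps an edge to its endpoints' difference, ∂[p,q] = q − p. For instance
  ∂[7,10] = [10] − [7].
The 11×17 boundary matrix has rank 9 and Smith normal form diag(1,1,1,1,1,1,1,1,1).

The boundary map ∂_2: C_2 → C_1 maps a triangle to the signed sum of its edges. For instance
  ∂[4,5,6] = [5,6] − [4,6] + [4,5],
  ∂[2,4,11] = [4,11] − [2,11] + [2,4].
The 17×6 boundary matrix has rank 6 and Smith normal form diag(1,1,1,1,1,1).

Now H_k = ker ∂_k / im ∂_{k+1}, so:

  H_0: rank C_0 − rank ∂_1 = 11 − 9 = 2, and the invariant factors of ∂_1 are all 1, so H_0 ≅ Z^2.
  H_1: rank ker ∂_1 − rank ∂_2 = (17 − 9) − 6 = 2, and the invariant factors of ∂_2 are all 1, so H_1 ≅ Z^2.
  H_2: rank ker ∂_2 − rank ∂_3 = (6 − 6) − 0 = 0, and there is no ∂_3, so H_2 ≅ 0.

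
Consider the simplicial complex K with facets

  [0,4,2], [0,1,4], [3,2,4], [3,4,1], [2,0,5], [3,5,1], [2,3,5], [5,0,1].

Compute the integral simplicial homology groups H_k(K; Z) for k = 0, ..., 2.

H_0 ≅ Z,  H_1 = 0,  H_2 ≅ Z.

Order the vertices as 0 < 1 < 2 < 3 < 4 < 5. Listing each simplex with vertices in this order, K has dimension 2 with simplices:

  0-simplices (6): [0], [1], [2], [3], [4], [5]
  1-simplices (12): [0,1], [0,2], [0,4], [0,5], [1,3], [1,4], [1,5], [2,3], [2,4], [2,5], [3,4], [3,5]
  2-simplices (8): [0,1,4], [0,1,5], [0,2,4], [0,2,5], [1,3,4], [1,3,5], [2,3,4], [2,3,5]

giving chain groups C_0 ≅ Z^6, C_1 ≅ Z^12, C_2 ≅ Z^8.

The boundary map ∂_1: C_1 → C_0 is given by ∂[p,q] = [q] − [p]. For instance
  ∂[3,5] = [5] − [3].
The 6×12 boundary matrix has rank 5 and Smith normal form diag(1,1,1,1,1).

Boundary ∂_2: C_2 → C_1 sends each 2-simplex [p,q,r] to [q,r] − [p,r] + [p,q]. For instance
  ∂[1,3,5] = [3,5] − [1,5] + [1,3],
  ∂[0,1,4] = [1,4] − [0,4] + [0,1].
The resulting 12×8 matrix has rank 7, and its Smith normal form has invariant factors (1,1,1,1,1,1,1).

Reading off H_k = ker ∂_k / im ∂_{k+1}:

  H_0: rank C_0 − rank ∂_1 = 6 − 5 = 1, and the invariant factors of ∂_1 are all 1, so H_0 ≅ Z.
  H_1: rank ker ∂_1 − rank ∂_2 = (12 − 5) − 7 = 0, and the invariant factors of ∂_2 are all 1, so H_1 ≅ 0.
  H_2: rank ker ∂_2 − rank ∂_3 = (8 − 7) − 0 = 1, and there is no ∂_3, so H_2 ≅ Z.

As a check, the Euler characteristic is 6 − 12 + 8 = 2, which agrees with 1 − 0 + 1 = 2.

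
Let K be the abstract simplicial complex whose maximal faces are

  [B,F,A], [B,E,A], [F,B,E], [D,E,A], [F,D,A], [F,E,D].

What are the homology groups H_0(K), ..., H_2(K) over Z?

H_0 = Z,  H_1 = 0,  H_2 = Z.

Order the vertices as A < B < D < E < F. Listing each simplex with vertices in this order, K has dimension 2 with simplices:

  0-simplices (5): A, B, D, E, F
  1-simplices (9): AB, AD, AE, AF, BE, BF, DE, DF, EF
  2-simplices (6): ABE, ABF, ADE, ADF, BEF, DEF

giving chain groups C_0 ≅ Z^5, C_1 ≅ Z^9, C_2 ≅ Z^6.

∂_1: C_1 → C_0 is given by ∂[p,q] = [q] − [p].
As a 5×9 matrix over Z this has rank 4, with invariant factors (1,1,1,1).

Boundary ∂_2: C_2 → C_1 sends each 2-simplex [p,q,r] to [q,r] − [p,r] + [p,q]. For instance
  ∂BEF = EF − BF + BE,
  ∂DEF = EF − DF + DE.
As a 9×6 matrix over Z this has rank 5, with invariant factors (1,1,1,1,1).

Now H_k = ker ∂_k / im ∂_{k+1}, so:

  H_0: rank C_0 − rank ∂_1 = 5 − 4 = 1, and the invariant factors of ∂_1 are all 1, so H_0 ≅ Z.
  H_1: rank ker ∂_1 − rank ∂_2 = (9 − 4) − 5 = 0, and the invariant factors of ∂_2 are all 1, so H_1 ≅ 0.
  H_2: rank ker ∂_2 − rank ∂_3 = (6 − 5) − 0 = 1, and there is no ∂_3, so H_2 ≅ Z.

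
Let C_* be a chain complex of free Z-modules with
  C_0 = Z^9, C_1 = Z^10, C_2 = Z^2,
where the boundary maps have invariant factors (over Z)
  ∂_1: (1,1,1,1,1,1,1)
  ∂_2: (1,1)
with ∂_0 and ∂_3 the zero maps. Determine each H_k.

H_0 = Z^2,  H_1 = Z,  H_2 = 0.

H_0: b_0 = 9 − 0 − 7 = 2; torsion from ∂_1 factors > 1: none. So H_0 = Z^2.
H_1: b_1 = 10 − 7 − 2 = 1; torsion from ∂_2 factors > 1: none. So H_1 = Z.
H_2: b_2 = 2 − 2 − 0 = 0; torsion from ∂_3 factors > 1: none. So H_2 = 0.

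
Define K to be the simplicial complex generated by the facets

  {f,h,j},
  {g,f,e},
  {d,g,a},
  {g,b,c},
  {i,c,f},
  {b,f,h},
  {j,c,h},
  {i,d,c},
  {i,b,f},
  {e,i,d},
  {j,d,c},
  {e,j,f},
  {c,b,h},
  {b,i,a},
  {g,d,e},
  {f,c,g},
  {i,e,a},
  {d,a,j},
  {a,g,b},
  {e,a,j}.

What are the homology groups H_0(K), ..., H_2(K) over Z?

Take the total order a < b < c < d < e < f < g < h < i < j on the vertex set. Then K (dimension 2) consists of the simplices:

  0-simplices (10): a, b, c, d, e, f, g, h, i, j
  1-simplices (30): ab, ad, ae, ag, ai, aj, bc, bf, bg, bh, bi, cd, cf, cg, ch, ci, cj, de, dg, di, dj, ef, eg, ei, ej, fg, fh, fi, fj, hj
  2-simplices (20): abg, abi, adg, adj, aei, aej, bcg, bch, bfh, bfi, cdi, cdj, cfg, cfi, chj, deg, dei, efg, efj, fhj

Hence C_0 ≅ Z^10, C_1 ≅ Z^30, C_2 ≅ Z^20.

The boundary map ∂_1: C_1 → C_0 maps an edge to its endpoints' difference, ∂[p,q] = q − p.
The 10×30 boundary matrix has rank 9 and Smith normal form diag(1,1,1,1,1,1,1,1,1).

Boundary ∂_2: C_2 → C_1 acts by ∂[p,q,r] = [q,r] − [p,r] + [p,q]. For instance
  ∂bch = ch − bh + bc,
  ∂fhj = hj − fj + fh.
The resulting 30×20 matrix has rank 20, and its Smith normal form has invariant factors (1,1,1,1,1,1,1,1,1,1,1,1,1,1,1,1,1,1,1,2).

Reading off H_k = ker ∂_k / im ∂_{k+1}:

  H_0: rank C_0 − rank ∂_1 = 10 − 9 = 1, and the invariant factors of ∂_1 are all 1, so H_0 ≅ Z.
  H_1: rank ker ∂_1 − rank ∂_2 = (30 − 9) − 20 = 1, and ∂_2 has invariant factor 2 > 1, so H_1 ≅ Z ⊕ Z/2.
  H_2: rank ker ∂_2 − rank ∂_3 = (20 − 20) − 0 = 0, and there is no ∂_3, so H_2 ≅ 0.

H_0 = Z,  H_1 = Z ⊕ Z/2,  H_2 = 0.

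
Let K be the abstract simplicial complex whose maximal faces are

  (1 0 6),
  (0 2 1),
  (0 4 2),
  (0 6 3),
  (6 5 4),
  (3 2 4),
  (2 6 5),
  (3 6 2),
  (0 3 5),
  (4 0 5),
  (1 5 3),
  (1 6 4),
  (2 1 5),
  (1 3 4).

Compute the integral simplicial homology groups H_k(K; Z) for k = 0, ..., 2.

Take the total order 0 < 1 < 2 < 3 < 4 < 5 < 6 on the vertex set. Then K (dimension 2) consists of the simplices:

  0-simplices (7): [0], [1], [2], [3], [4], [5], [6]
  1-simplices (21): [0,1], [0,2], [0,3], [0,4], [0,5], [0,6], [1,2], [1,3], [1,4], [1,5], [1,6], [2,3], [2,4], [2,5], [2,6], [3,4], [3,5], [3,6], [4,5], [4,6], [5,6]
  2-simplices (14): [0,1,2], [0,1,6], [0,2,4], [0,3,5], [0,3,6], [0,4,5], [1,2,5], [1,3,4], [1,3,5], [1,4,6], [2,3,4], [2,3,6], [2,5,6], [4,5,6]

Hence C_0 ≅ Z^7, C_1 ≅ Z^21, C_2 ≅ Z^14.

∂_1: C_1 → C_0 maps an edge to its endpoints' difference, ∂[p,q] = q − p. For instance
  ∂[3,4] = [4] − [3].
The resulting 7×21 matrix has rank 6, and its Smith normal form has invariant factors (1,1,1,1,1,1).

The boundary map ∂_2: C_2 → C_1 maps a triangle to the signed sum of its edges. For instance
  ∂[0,3,6] = [3,6] − [0,6] + [0,3],
  ∂[2,3,4] = [3,4] − [2,4] + [2,3].
The resulting 21×14 matrix has rank 13, and its Smith normal form has invariant factors (1,1,1,1,1,1,1,1,1,1,1,1,1).

From H_k ≅ ker(∂_k) / im(∂_{k+1}) we obtain:

  H_0: rank C_0 − rank ∂_1 = 7 − 6 = 1, and the invariant factors of ∂_1 are all 1, so H_0 ≅ Z.
  H_1: rank ker ∂_1 − rank ∂_2 = (21 − 6) − 13 = 2, and the invariant factors of ∂_2 are all 1, so H_1 ≅ Z^2.
  H_2: rank ker ∂_2 − rank ∂_3 = (14 − 13) − 0 = 1, and there is no ∂_3, so H_2 ≅ Z.

H_0 = Z,  H_1 = Z^2,  H_2 = Z.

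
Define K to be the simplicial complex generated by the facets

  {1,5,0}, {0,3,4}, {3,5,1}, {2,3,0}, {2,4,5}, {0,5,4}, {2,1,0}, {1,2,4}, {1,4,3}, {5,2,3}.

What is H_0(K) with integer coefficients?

Fix the vertex order 0 < 1 < 2 < 3 < 4 < 5 and write every simplex with vertices in increasing order. Then dim K = 2 and the simplices of K are:

  0-simplices (6): [0], [1], [2], [3], [4], [5]
  1-simplices (15): [0,1], [0,2], [0,3], [0,4], [0,5], [1,2], [1,3], [1,4], [1,5], [2,3], [2,4], [2,5], [3,4], [3,5], [4,5]
  2-simplices (10): [0,1,2], [0,1,5], [0,2,3], [0,3,4], [0,4,5], [1,2,4], [1,3,4], [1,3,5], [2,3,5], [2,4,5]

Hence C_0 ≅ Z^6, C_1 ≅ Z^15, C_2 ≅ Z^10.

The boundary map ∂_1: C_1 → C_0 sends each edge [p,q] (with p < q) to q − p.
The 6×15 boundary matrix has rank 5 and Smith normal form diag(1,1,1,1,1).

∂_2: C_2 → C_1 maps a triangle to the signed sum of its edges. For instance
  ∂[2,3,5] = [3,5] − [2,5] + [2,3],
  ∂[0,2,3] = [2,3] − [0,3] + [0,2].
As a 15×10 matrix over Z this has rank 10, with invariant factors (1,1,1,1,1,1,1,1,1,2).

Computing H_k = (kernel of ∂_k) / (image of ∂_{k+1}):

  H_0: rank C_0 − rank ∂_1 = 6 − 5 = 1, and the invariant factors of ∂_1 are all 1, so H_0 = Z.

(K is a triangulation of the real projective plane RP^2.)

H_0 = Z.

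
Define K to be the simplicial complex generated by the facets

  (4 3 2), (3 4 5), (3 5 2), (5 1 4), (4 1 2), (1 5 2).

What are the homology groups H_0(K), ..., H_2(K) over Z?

K has 5 vertices, 9 edges, 6 triangles.
rank ∂_0 = 0, rank ∂_1 = 4 ⇒ b_0 = 5 − 0 − 4 = 1; all invariant factors of ∂_1 are 1 so no torsion. So H_0 ≅ Z.
rank ∂_1 = 4, rank ∂_2 = 5 ⇒ b_1 = 9 − 4 − 5 = 0; all invariant factors of ∂_2 are 1 so no torsion. So H_1 ≅ 0.
rank ∂_2 = 5, rank ∂_3 = 0 ⇒ b_2 = 6 − 5 − 0 = 1. So H_2 ≅ Z.

H_0 = Z,  H_1 = 0,  H_2 = Z.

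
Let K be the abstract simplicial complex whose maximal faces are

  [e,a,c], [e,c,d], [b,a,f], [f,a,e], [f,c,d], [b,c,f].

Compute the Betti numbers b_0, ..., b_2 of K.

Fix the vertex order a < b < c < d < e < f and write every simplex with vertices in increasing order. Then dim K = 2 and the simplices of K are:

  0-simplices (6): a, b, c, d, e, f
  1-simplices (12): ab, ac, ae, af, bc, bf, cd, ce, cf, de, df, ef
  2-simplices (6): abf, ace, aef, bcf, cde, cdf

so the chain groups are C_0 ≅ Z^6, C_1 ≅ Z^12, C_2 ≅ Z^6.

∂_1: C_1 → C_0 is given by ∂[p,q] = [q] − [p].
The resulting 6×12 matrix has rank 5, and its Smith normal form has invariant factors (1,1,1,1,1).

The boundary map ∂_2: C_2 → C_1 acts by ∂[p,q,r] = [q,r] − [p,r] + [p,q]. For instance
  ∂aef = ef − af + ae,
  ∂cde = de − ce + cd.
This gives a 12×6 integer matrix of rank 6; reducing to Smith normal form yields diagonal entries (1,1,1,1,1,1).

Reading off H_k = ker ∂_k / im ∂_{k+1}:

  H_0: rank C_0 − rank ∂_1 = 6 − 5 = 1, and the invariant factors of ∂_1 are all 1, so H_0 ≅ Z.
  H_1: rank ker ∂_1 − rank ∂_2 = (12 − 5) − 6 = 1, and the invariant factors of ∂_2 are all 1, so H_1 ≅ Z.
  H_2: rank ker ∂_2 − rank ∂_3 = (6 − 6) − 0 = 0, and there is no ∂_3, so H_2 ≅ 0.

Hence the Betti numbers are b_0 = 1, b_1 = 1, b_2 = 0.

b_0 = 1, b_1 = 1, b_2 = 0.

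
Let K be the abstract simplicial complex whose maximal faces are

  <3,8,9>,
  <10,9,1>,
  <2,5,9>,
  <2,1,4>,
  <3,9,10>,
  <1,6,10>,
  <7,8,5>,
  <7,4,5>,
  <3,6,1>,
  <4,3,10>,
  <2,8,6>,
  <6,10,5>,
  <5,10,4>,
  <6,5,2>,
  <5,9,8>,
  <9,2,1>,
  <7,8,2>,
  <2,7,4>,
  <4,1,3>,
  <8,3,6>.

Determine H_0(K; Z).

Take the total order 1 < 2 < 3 < 4 < 5 < 6 < 7 < 8 < 9 < 10 on the vertex set. Then K (dimension 2) consists of the simplices:

  0-simplices (10): [1], [2], [3], [4], [5], [6], [7], [8], [9], [10]
  1-simplices (30): (30 of them)
  2-simplices (20): (20 of them)

so the chain groups are C_0 ≅ Z^10, C_1 ≅ Z^30, C_2 ≅ Z^20.

∂_1: C_1 → C_0 sends each edge [p,q] (with p < q) to q − p. For instance
  ∂[9,10] = [10] − [9].
As a 10×30 matrix over Z this has rank 9, with invariant factors (1,1,1,1,1,1,1,1,1).

Boundary ∂_2: C_2 → C_1 acts by ∂[p,q,r] = [q,r] − [p,r] + [p,q]. For instance
  ∂[1,2,9] = [2,9] − [1,9] + [1,2],
  ∂[4,5,10] = [5,10] − [4,10] + [4,5].
The 30×20 boundary matrix has rank 20 and Smith normal form diag(1,1,1,1,1,1,1,1,1,1,1,1,1,1,1,1,1,1,1,2).

Computing H_k = (kernel of ∂_k) / (image of ∂_{k+1}):

  H_0: rank C_0 − rank ∂_1 = 10 − 9 = 1, and the invariant factors of ∂_1 are all 1, so H_0 ≅ Z.

H_0 = Z.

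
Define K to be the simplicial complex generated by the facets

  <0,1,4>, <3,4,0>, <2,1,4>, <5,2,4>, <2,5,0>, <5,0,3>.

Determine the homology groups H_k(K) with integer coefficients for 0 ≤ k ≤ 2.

Fix the vertex order 0 < 1 < 2 < 3 < 4 < 5 and write every simplex with vertices in increasing order. Then dim K = 2 and the simplices of K are:

  0-simplices (6): [0], [1], [2], [3], [4], [5]
  1-simplices (12): [0,1], [0,2], [0,3], [0,4], [0,5], [1,2], [1,4], [2,4], [2,5], [3,4], [3,5], [4,5]
  2-simplices (6): [0,1,4], [0,2,5], [0,3,4], [0,3,5], [1,2,4], [2,4,5]

giving chain groups C_0 ≅ Z^6, C_1 ≅ Z^12, C_2 ≅ Z^6.

∂_1: C_1 → C_0 sends each edge [p,q] (with p < q) to q − p. For instance
  ∂[0,1] = [1] − [0].
As a 6×12 matrix over Z this has rank 5, with invariant factors (1,1,1,1,1).

Boundary ∂_2: C_2 → C_1 maps a triangle to the signed sum of its edges. For instance
  ∂[0,2,5] = [2,5] − [0,5] + [0,2],
  ∂[1,2,4] = [2,4] − [1,4] + [1,2].
As a 12×6 matrix over Z this has rank 6, with invariant factors (1,1,1,1,1,1).

Now H_k = ker ∂_k / im ∂_{k+1}, so:

  H_0: rank C_0 − rank ∂_1 = 6 − 5 = 1, and the invariant factors of ∂_1 are all 1, so H_0 = Z.
  H_1: rank ker ∂_1 − rank ∂_2 = (12 − 5) − 6 = 1, and the invariant factors of ∂_2 are all 1, so H_1 = Z.
  H_2: rank ker ∂_2 − rank ∂_3 = (6 − 6) − 0 = 0, and there is no ∂_3, so H_2 = 0.

H_0 = Z,  H_1 = Z,  H_2 = 0.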